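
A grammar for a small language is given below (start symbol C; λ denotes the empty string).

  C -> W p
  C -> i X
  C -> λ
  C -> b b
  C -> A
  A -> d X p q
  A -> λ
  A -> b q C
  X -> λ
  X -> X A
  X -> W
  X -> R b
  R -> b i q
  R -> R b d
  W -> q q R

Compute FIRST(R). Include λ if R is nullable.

R -> b i q contributes {b}.
From R -> R b d: add FIRST(R) = { b }.
Union: FIRST(R) = { b }.

{ b }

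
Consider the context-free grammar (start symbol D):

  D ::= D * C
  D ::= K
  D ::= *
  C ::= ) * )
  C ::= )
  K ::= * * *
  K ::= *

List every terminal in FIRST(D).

From D ::= D * C: add FIRST(D) = { * }.
From D ::= K: add FIRST(K) = { * }.
D ::= * contributes {*}.
Union: FIRST(D) = { * }.

{ * }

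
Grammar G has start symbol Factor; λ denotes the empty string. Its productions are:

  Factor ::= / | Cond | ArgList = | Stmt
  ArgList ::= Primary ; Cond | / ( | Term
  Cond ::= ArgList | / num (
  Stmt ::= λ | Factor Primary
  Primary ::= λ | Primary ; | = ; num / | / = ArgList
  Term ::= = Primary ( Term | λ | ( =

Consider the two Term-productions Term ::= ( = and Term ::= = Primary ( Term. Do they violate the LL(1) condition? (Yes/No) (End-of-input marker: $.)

No

FIRST(( =) = { ( } and FIRST(= Primary ( Term) = { = }.
The FIRST sets are disjoint and neither alternative is nullable — no conflict.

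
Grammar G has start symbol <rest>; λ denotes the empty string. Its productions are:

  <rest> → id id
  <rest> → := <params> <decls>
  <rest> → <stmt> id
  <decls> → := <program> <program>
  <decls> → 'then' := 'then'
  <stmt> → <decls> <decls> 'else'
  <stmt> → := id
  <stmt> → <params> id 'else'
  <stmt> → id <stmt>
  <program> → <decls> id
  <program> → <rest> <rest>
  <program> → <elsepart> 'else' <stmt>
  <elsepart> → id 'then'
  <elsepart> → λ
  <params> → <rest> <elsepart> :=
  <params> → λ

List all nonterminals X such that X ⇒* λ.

Directly nullable (have an λ-production): <elsepart>, <params>.
No other nonterminal has a production whose RHS symbols are all nullable.

{ <elsepart>, <params> }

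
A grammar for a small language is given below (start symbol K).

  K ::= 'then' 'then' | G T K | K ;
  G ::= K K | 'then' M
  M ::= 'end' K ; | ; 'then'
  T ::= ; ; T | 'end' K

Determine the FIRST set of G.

From G ::= K K: add FIRST(K) = { 'then' }.
G ::= 'then' M contributes {'then'}.
Union: FIRST(G) = { 'then' }.

{ 'then' }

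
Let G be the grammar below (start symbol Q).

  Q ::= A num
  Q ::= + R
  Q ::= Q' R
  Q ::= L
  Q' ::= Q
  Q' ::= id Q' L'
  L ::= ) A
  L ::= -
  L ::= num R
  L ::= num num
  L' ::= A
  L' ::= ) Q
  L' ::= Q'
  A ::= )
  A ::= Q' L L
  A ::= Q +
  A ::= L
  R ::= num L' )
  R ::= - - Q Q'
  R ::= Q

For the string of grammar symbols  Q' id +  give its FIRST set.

Add FIRST(Q') = { ), +, -, id, num }; Q' is not nullable, stop.

{ ), +, -, id, num }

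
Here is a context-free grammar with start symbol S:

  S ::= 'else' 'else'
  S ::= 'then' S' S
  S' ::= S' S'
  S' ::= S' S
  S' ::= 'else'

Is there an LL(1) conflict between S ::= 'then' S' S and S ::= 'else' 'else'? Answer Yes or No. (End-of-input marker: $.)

FIRST('then' S' S) = { 'then' } and FIRST('else' 'else') = { 'else' }.
The FIRST sets are disjoint and neither alternative is nullable — no conflict.

No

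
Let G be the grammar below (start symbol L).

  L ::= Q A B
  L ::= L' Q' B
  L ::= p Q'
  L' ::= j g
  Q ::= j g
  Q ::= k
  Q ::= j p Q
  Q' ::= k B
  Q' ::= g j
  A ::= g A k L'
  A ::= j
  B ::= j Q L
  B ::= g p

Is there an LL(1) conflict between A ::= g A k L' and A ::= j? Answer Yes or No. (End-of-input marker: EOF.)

No

FIRST(g A k L') = { g } and FIRST(j) = { j }.
The FIRST sets are disjoint and neither alternative is nullable — no conflict.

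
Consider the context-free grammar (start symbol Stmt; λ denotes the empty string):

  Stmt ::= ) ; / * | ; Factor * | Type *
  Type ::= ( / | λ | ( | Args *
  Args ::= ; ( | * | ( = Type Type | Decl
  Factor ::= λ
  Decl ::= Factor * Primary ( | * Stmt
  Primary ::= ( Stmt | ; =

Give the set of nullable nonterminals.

{ Factor, Type }

Directly nullable (have an λ-production): Type, Factor.
No other nonterminal has a production whose RHS symbols are all nullable.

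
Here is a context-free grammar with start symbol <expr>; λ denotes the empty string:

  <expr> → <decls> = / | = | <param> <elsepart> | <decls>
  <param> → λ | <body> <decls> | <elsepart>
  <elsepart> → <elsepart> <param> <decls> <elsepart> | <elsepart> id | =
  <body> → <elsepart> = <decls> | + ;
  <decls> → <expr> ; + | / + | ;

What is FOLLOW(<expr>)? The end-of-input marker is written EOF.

{ EOF, ; }

<expr> is the start symbol, so EOF ∈ FOLLOW(<expr>).
In <decls> → <expr> ; +: add FIRST(; +) = { ; }.
Union: FOLLOW(<expr>) = { EOF, ; }.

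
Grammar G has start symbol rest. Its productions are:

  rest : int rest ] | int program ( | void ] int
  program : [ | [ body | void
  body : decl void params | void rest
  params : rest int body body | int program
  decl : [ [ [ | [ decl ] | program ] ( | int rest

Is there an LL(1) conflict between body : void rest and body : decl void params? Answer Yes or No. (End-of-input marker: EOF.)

FIRST(void rest) = { void } and FIRST(decl void params) = { [, int, void }.
Both contain void, so the two alternatives are not disjoint — LL(1) conflict.

Yes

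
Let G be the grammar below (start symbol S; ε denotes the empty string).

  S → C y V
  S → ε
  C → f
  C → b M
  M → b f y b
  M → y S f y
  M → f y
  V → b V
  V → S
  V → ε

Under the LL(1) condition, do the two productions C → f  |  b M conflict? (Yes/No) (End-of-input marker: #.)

No

FIRST(f) = { f } and FIRST(b M) = { b }.
The FIRST sets are disjoint and neither alternative is nullable — no conflict.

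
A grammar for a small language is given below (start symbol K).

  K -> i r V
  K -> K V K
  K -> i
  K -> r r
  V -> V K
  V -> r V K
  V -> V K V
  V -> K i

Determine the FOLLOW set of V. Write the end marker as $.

In K -> i r V: V is at the end, add FOLLOW(K) = { $, i, r }.
In K -> K V K: add FIRST(K) = { i, r }.
In V -> V K: add FIRST(K) = { i, r }.
In V -> r V K: add FIRST(K) = { i, r }.
In V -> V K V: add FIRST(K V) = { i, r }.
In V -> V K V: V is at the end, add FOLLOW(V) = { $, i, r }.
Union: FOLLOW(V) = { $, i, r }.

{ $, i, r }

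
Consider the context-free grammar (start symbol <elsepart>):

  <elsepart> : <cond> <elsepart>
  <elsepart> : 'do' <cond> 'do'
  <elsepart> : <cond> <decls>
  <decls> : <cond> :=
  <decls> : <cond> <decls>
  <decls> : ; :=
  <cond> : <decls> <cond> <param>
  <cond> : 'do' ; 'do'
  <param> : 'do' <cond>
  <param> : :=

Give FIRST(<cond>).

From <cond> : <decls> <cond> <param>: add FIRST(<decls>) = { 'do', ; }.
<cond> : 'do' ; 'do' contributes {'do'}.
Union: FIRST(<cond>) = { 'do', ; }.

{ 'do', ; }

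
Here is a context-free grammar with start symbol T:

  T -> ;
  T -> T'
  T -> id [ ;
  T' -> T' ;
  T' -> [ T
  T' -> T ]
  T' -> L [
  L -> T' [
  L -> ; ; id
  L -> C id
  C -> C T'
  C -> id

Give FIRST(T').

From T' -> T' ;: add FIRST(T') = { ;, [, id }.
T' -> [ T contributes {[}.
From T' -> T ]: add FIRST(T) = { ;, [, id }.
From T' -> L [: add FIRST(L) = { ;, [, id }.
Union: FIRST(T') = { ;, [, id }.

{ ;, [, id }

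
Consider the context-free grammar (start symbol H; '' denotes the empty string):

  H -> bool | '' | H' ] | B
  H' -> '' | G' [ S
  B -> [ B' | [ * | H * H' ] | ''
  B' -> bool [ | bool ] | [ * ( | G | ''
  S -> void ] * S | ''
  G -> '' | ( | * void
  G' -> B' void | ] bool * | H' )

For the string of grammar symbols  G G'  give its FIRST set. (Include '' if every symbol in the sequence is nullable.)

{ (, ), *, [, ], bool, void }

Add FIRST(G)\{''} = { (, * }; G is nullable, continue.
Add FIRST(G') = { (, ), *, [, ], bool, void }; G' is not nullable, stop.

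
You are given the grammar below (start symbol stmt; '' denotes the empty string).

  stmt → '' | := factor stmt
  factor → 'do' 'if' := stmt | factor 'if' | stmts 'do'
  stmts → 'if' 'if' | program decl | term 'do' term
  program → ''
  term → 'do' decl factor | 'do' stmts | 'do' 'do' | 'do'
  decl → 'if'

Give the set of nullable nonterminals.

{ program, stmt }

Directly nullable (have an ''-production): stmt, program.
No other nonterminal has a production whose RHS symbols are all nullable.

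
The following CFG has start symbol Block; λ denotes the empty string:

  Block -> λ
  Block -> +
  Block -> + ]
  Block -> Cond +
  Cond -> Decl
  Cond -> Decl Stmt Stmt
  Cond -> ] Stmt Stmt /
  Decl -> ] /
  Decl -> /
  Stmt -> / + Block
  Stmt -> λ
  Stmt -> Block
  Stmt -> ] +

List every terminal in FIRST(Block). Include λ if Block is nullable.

{ +, /, ], λ }

Block -> λ contributes λ.
Block -> + contributes {+}.
Block -> + ] contributes {+}.
From Block -> Cond +: add FIRST(Cond) = { /, ] }.
Union: FIRST(Block) = { +, /, ], λ }.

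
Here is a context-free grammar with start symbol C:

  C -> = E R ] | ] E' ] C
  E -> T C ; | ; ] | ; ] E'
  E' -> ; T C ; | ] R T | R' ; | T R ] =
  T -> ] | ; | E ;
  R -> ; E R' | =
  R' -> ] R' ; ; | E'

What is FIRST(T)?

T -> ] contributes {]}.
T -> ; contributes {;}.
From T -> E ;: add FIRST(E) = { ;, ] }.
Union: FIRST(T) = { ;, ] }.

{ ;, ] }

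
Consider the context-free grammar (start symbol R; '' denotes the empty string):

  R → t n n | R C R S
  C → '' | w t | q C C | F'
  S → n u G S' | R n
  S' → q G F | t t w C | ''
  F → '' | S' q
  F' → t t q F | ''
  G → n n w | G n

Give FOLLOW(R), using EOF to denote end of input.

{ EOF, n, q, t, w }

R is the start symbol, so EOF ∈ FOLLOW(R).
In R → R C R S: add FIRST(C R S) = { q, t, w }.
In R → R C R S: add FIRST(S) = { n, t }.
In S → R n: add FIRST(n) = { n }.
Union: FOLLOW(R) = { EOF, n, q, t, w }.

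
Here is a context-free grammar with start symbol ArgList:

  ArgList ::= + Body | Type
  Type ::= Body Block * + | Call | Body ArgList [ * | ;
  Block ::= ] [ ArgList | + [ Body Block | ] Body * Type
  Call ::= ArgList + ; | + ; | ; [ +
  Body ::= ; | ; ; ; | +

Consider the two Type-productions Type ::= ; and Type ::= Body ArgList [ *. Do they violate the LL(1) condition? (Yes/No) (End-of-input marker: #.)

FIRST(;) = { ; } and FIRST(Body ArgList [ *) = { +, ; }.
Both contain ;, so the two alternatives are not disjoint — LL(1) conflict.

Yes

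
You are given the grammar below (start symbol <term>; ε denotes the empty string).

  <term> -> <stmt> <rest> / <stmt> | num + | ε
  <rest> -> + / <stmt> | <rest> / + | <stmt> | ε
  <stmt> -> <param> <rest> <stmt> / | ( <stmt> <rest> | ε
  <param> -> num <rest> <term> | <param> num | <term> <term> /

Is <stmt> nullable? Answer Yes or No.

<stmt> has an ε-production, so <stmt> ⇒ ε.

Yes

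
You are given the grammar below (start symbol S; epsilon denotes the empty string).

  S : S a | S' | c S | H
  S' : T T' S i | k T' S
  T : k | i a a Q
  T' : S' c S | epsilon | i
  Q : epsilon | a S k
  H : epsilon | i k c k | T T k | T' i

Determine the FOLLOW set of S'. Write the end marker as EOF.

{ EOF, a, c, i, k }

In S : S': S' is at the end, add FOLLOW(S) = { EOF, a, c, i, k }.
In T' : S' c S: add FIRST(c S) = { c }.
Union: FOLLOW(S') = { EOF, a, c, i, k }.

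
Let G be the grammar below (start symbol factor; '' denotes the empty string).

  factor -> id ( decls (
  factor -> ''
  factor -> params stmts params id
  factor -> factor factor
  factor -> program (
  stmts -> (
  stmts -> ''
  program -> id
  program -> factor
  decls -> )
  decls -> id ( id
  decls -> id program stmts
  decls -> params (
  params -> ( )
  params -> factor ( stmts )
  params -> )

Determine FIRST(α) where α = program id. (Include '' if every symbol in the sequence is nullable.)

{ (, ), id }

Add FIRST(program)\{''} = { (, ), id }; program is nullable, continue.
id is a terminal; add {id} and stop.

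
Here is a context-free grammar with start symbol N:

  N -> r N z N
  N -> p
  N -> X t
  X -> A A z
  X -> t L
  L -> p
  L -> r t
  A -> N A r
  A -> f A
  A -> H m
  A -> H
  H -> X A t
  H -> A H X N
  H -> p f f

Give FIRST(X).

{ f, p, r, t }

From X -> A A z: add FIRST(A) = { f, p, r, t }.
X -> t L contributes {t}.
Union: FIRST(X) = { f, p, r, t }.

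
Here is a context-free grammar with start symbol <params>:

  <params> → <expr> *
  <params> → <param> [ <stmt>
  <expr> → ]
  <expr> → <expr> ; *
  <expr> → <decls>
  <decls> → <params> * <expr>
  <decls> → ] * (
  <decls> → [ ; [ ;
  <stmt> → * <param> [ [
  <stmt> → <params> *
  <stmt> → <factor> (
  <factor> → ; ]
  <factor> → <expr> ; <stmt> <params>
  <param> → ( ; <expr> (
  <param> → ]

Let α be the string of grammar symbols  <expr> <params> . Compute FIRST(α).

Add FIRST(<expr>) = { (, [, ] }; <expr> is not nullable, stop.

{ (, [, ] }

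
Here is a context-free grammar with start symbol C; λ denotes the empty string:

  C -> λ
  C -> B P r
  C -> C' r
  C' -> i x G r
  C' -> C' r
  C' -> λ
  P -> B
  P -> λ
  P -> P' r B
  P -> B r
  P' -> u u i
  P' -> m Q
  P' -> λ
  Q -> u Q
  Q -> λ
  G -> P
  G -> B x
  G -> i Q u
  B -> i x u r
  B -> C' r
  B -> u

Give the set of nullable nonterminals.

Directly nullable (have an λ-production): C, C', P, P', Q.
G -> P with every symbol nullable, so G is nullable.
No other nonterminal has a production whose RHS symbols are all nullable.

{ C, C', G, P, P', Q }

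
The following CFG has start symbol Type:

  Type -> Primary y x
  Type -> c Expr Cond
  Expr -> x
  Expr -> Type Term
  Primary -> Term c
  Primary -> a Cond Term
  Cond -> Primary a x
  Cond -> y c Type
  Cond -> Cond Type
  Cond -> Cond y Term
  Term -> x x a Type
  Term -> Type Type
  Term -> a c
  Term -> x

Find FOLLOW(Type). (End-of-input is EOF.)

Type is the start symbol, so EOF ∈ FOLLOW(Type).
In Expr -> Type Term: add FIRST(Term) = { a, c, x }.
In Cond -> y c Type: Type is at the end, add FOLLOW(Cond) = { EOF, a, c, x, y }.
In Cond -> Cond Type: Type is at the end, add FOLLOW(Cond) = { EOF, a, c, x, y }.
In Term -> x x a Type: Type is at the end, add FOLLOW(Term) = { EOF, a, c, x, y }.
In Term -> Type Type: add FIRST(Type) = { a, c, x }.
In Term -> Type Type: Type is at the end, add FOLLOW(Term) = { EOF, a, c, x, y }.
Union: FOLLOW(Type) = { EOF, a, c, x, y }.

{ EOF, a, c, x, y }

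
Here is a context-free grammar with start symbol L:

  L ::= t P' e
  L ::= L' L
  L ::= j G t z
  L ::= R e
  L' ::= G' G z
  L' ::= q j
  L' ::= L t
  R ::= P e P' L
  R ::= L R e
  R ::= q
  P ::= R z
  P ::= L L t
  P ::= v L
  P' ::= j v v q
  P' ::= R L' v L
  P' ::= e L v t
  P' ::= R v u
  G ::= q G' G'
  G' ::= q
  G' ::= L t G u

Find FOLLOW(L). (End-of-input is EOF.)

L is the start symbol, so EOF ∈ FOLLOW(L).
In L ::= L' L: L is at the end, add FOLLOW(L) = { EOF, e, j, q, t, v, z }.
In L' ::= L t: add FIRST(t) = { t }.
In R ::= P e P' L: L is at the end, add FOLLOW(R) = { e, j, q, t, v, z }.
In R ::= L R e: add FIRST(R e) = { j, q, t, v }.
In P ::= L L t: add FIRST(L t) = { j, q, t, v }.
In P ::= L L t: add FIRST(t) = { t }.
In P ::= v L: L is at the end, add FOLLOW(P) = { e }.
In P' ::= R L' v L: L is at the end, add FOLLOW(P') = { e, j, q, t, v }.
In P' ::= e L v t: add FIRST(v t) = { v }.
In G' ::= L t G u: add FIRST(t G u) = { t }.
Union: FOLLOW(L) = { EOF, e, j, q, t, v, z }.

{ EOF, e, j, q, t, v, z }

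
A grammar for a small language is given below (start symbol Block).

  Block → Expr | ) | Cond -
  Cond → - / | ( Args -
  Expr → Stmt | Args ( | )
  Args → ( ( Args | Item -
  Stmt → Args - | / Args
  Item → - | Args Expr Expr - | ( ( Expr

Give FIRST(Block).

{ (, ), -, / }

From Block → Expr: add FIRST(Expr) = { (, ), -, / }.
Block → ) contributes {)}.
From Block → Cond -: add FIRST(Cond) = { (, - }.
Union: FIRST(Block) = { (, ), -, / }.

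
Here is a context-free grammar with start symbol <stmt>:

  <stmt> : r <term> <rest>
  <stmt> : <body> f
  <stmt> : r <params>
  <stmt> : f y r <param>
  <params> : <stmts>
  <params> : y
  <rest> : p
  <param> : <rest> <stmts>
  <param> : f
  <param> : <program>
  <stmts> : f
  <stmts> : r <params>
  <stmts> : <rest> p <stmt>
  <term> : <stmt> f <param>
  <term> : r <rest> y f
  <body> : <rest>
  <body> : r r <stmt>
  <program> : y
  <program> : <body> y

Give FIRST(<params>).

From <params> : <stmts>: add FIRST(<stmts>) = { f, p, r }.
<params> : y contributes {y}.
Union: FIRST(<params>) = { f, p, r, y }.

{ f, p, r, y }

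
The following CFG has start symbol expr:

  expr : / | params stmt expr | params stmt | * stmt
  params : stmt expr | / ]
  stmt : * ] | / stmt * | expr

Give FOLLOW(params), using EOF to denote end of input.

In expr : params stmt expr: add FIRST(stmt expr) = { *, / }.
In expr : params stmt: add FIRST(stmt) = { *, / }.
Union: FOLLOW(params) = { *, / }.

{ *, / }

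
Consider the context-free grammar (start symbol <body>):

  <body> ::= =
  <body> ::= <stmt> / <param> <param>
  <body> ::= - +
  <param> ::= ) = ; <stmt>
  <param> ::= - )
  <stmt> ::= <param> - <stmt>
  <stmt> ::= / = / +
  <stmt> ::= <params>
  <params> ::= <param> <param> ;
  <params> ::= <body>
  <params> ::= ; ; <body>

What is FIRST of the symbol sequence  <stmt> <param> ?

Add FIRST(<stmt>) = { ), -, /, ;, = }; <stmt> is not nullable, stop.

{ ), -, /, ;, = }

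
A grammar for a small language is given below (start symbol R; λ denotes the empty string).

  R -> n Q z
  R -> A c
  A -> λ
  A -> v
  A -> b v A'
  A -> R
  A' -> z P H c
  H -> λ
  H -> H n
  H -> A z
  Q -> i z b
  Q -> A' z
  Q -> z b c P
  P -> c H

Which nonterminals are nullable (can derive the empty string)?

{ A, H }

Directly nullable (have an λ-production): A, H.
No other nonterminal has a production whose RHS symbols are all nullable.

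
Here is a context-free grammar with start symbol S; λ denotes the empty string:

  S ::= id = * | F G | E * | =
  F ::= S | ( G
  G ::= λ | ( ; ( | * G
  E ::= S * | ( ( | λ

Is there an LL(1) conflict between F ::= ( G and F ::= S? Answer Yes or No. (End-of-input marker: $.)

FIRST(( G) = { ( } and FIRST(S) = { (, *, =, id }.
Both contain (, so the two alternatives are not disjoint — LL(1) conflict.

Yes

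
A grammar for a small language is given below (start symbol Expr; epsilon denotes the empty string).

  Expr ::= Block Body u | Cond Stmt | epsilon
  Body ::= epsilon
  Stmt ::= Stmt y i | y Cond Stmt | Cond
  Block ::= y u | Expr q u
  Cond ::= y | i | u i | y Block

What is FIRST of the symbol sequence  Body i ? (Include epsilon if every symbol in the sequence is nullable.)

{ i }

Add FIRST(Body)\{epsilon} = {  }; Body is nullable, continue.
i is a terminal; add {i} and stop.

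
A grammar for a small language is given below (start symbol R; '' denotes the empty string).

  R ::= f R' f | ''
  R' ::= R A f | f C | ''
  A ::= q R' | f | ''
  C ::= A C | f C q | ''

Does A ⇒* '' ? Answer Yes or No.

Yes

A has an ''-production, so A ⇒ ''.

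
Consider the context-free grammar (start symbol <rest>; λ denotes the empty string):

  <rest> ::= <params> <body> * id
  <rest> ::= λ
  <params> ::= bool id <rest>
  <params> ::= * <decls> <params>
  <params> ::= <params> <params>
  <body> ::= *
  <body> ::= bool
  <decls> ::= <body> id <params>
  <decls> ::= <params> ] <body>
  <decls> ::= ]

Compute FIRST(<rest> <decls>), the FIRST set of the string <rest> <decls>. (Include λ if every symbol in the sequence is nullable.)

Add FIRST(<rest>)\{λ} = { *, bool }; <rest> is nullable, continue.
Add FIRST(<decls>) = { *, ], bool }; <decls> is not nullable, stop.

{ *, ], bool }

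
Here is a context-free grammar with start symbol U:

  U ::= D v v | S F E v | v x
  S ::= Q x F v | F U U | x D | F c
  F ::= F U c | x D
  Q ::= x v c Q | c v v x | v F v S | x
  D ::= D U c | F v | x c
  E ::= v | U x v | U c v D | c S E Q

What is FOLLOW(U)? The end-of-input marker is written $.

{ $, c, v, x }

U is the start symbol, so $ ∈ FOLLOW(U).
In S ::= F U U: add FIRST(U) = { c, v, x }.
In S ::= F U U: U is at the end, add FOLLOW(S) = { c, v, x }.
In F ::= F U c: add FIRST(c) = { c }.
In D ::= D U c: add FIRST(c) = { c }.
In E ::= U x v: add FIRST(x v) = { x }.
In E ::= U c v D: add FIRST(c v D) = { c }.
Union: FOLLOW(U) = { $, c, v, x }.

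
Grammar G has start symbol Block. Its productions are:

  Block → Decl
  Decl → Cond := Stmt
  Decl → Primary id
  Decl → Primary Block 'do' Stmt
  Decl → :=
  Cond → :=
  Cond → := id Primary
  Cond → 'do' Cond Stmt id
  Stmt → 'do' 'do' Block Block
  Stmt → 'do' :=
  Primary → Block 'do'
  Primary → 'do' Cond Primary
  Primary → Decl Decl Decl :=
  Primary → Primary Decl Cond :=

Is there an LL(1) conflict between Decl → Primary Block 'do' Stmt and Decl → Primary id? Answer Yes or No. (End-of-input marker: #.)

FIRST(Primary Block 'do' Stmt) = { 'do', := } and FIRST(Primary id) = { 'do', := }.
Both contain 'do', so the two alternatives are not disjoint — LL(1) conflict.

Yes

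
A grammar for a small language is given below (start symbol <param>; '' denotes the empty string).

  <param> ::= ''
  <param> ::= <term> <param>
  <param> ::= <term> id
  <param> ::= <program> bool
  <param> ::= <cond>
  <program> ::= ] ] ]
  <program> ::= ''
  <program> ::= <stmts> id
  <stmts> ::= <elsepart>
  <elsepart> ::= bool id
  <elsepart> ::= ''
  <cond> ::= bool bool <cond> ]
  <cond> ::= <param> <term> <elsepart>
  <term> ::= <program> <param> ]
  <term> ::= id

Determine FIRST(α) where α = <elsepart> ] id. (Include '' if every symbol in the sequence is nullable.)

{ ], bool }

Add FIRST(<elsepart>)\{''} = { bool }; <elsepart> is nullable, continue.
] is a terminal; add {]} and stop.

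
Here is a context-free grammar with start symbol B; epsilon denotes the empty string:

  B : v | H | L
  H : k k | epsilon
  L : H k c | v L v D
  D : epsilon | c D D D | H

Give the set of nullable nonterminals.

{ B, D, H }

Directly nullable (have an epsilon-production): H, D.
B : H with every symbol nullable, so B is nullable.
No other nonterminal has a production whose RHS symbols are all nullable.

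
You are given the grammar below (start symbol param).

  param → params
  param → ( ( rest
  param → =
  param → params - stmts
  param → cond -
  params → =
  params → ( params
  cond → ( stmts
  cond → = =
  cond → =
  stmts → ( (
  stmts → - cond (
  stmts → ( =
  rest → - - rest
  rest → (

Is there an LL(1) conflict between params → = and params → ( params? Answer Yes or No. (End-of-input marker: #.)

FIRST(=) = { = } and FIRST(( params) = { ( }.
The FIRST sets are disjoint and neither alternative is nullable — no conflict.

No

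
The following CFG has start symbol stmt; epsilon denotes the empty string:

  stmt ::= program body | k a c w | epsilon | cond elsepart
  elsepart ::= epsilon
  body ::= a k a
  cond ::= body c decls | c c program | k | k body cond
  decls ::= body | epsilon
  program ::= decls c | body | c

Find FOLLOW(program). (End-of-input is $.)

{ $, a }

In stmt ::= program body: add FIRST(body) = { a }.
In cond ::= c c program: program is at the end, add FOLLOW(cond) = { $ }.
Union: FOLLOW(program) = { $, a }.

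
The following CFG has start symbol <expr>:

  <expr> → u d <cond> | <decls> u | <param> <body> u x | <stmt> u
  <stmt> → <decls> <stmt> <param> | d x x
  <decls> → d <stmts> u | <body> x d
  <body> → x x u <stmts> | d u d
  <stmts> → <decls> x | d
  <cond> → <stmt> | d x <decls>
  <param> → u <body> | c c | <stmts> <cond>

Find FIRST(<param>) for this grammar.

{ c, d, u, x }

<param> → u <body> contributes {u}.
<param> → c c contributes {c}.
From <param> → <stmts> <cond>: add FIRST(<stmts>) = { d, x }.
Union: FIRST(<param>) = { c, d, u, x }.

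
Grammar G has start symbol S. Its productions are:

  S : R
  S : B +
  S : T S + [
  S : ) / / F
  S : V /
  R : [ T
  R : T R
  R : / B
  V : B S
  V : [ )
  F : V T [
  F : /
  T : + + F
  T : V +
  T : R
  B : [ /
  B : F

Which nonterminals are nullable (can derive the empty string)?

No nonterminal has an empty production or an RHS whose symbols are all nullable.

{ } (none)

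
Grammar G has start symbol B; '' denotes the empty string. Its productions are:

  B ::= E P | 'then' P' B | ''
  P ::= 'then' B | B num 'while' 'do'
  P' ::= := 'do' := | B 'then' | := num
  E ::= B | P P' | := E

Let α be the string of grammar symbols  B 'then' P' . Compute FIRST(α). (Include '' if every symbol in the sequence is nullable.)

{ 'then', :=, num }

Add FIRST(B)\{''} = { 'then', :=, num }; B is nullable, continue.
'then' is a terminal; add {'then'} and stop.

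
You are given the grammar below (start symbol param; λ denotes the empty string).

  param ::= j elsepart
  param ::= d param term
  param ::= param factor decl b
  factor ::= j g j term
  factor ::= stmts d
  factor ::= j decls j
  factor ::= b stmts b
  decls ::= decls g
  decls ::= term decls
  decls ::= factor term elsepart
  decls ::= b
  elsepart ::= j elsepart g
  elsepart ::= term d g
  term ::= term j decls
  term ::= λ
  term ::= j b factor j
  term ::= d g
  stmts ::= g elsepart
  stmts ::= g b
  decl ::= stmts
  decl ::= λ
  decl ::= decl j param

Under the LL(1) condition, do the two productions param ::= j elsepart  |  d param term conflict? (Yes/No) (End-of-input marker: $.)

No

FIRST(j elsepart) = { j } and FIRST(d param term) = { d }.
The FIRST sets are disjoint and neither alternative is nullable — no conflict.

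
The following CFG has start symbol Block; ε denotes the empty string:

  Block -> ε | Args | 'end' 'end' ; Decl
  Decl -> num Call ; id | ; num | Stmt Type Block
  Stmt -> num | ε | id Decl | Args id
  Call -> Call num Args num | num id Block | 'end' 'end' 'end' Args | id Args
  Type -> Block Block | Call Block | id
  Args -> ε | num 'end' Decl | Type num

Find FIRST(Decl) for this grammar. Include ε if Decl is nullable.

{ 'end', ;, id, num, ε }

Decl -> num Call ; id contributes {num}.
Decl -> ; num contributes {;}.
From Decl -> Stmt Type Block: Stmt, Type, Block nullable, take FIRST(Stmt) ∪ FIRST(Type) ∪ FIRST(Block) = { 'end', id, num }; also ε since the whole RHS is nullable.
Union: FIRST(Decl) = { 'end', ;, id, num, ε }.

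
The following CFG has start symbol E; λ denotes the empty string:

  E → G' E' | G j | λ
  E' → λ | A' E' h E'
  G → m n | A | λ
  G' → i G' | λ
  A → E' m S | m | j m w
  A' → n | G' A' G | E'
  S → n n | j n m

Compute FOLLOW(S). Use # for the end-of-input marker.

{ h, i, j, m, n }

In A → E' m S: S is at the end, add FOLLOW(A) = { h, i, j, m, n }.
Union: FOLLOW(S) = { h, i, j, m, n }.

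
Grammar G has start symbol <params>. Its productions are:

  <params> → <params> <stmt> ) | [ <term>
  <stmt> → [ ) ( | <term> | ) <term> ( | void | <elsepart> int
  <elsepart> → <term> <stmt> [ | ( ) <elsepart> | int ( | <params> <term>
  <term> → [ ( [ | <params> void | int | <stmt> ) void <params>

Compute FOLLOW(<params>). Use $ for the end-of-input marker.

{ $, (, ), [, int, void }

<params> is the start symbol, so $ ∈ FOLLOW(<params>).
In <params> → <params> <stmt> ): add FIRST(<stmt> )) = { (, ), [, int, void }.
In <elsepart> → <params> <term>: add FIRST(<term>) = { (, ), [, int, void }.
In <term> → <params> void: add FIRST(void) = { void }.
In <term> → <stmt> ) void <params>: <params> is at the end, add FOLLOW(<term>) = { $, (, ), [, int, void }.
Union: FOLLOW(<params>) = { $, (, ), [, int, void }.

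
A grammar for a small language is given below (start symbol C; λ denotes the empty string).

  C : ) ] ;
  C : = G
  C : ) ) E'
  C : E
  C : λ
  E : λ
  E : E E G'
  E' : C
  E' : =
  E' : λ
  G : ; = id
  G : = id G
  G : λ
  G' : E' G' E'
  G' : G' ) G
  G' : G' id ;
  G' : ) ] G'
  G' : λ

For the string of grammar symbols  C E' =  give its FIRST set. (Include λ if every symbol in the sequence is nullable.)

Add FIRST(C)\{λ} = { ), =, id }; C is nullable, continue.
Add FIRST(E')\{λ} = { ), =, id }; E' is nullable, continue.
= is a terminal; add {=} and stop.

{ ), =, id }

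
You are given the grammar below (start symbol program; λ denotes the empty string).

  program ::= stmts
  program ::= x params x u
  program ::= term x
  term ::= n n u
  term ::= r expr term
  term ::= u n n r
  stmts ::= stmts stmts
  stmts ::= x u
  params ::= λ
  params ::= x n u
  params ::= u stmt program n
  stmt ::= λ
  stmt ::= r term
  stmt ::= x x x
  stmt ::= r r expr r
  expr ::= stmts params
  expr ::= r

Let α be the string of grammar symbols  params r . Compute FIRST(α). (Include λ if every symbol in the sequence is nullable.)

{ r, u, x }

Add FIRST(params)\{λ} = { u, x }; params is nullable, continue.
r is a terminal; add {r} and stop.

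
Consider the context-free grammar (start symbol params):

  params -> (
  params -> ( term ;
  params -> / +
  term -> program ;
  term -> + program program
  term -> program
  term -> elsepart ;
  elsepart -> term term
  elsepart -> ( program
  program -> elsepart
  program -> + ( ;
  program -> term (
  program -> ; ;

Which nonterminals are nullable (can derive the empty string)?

No nonterminal has an empty production or an RHS whose symbols are all nullable.

{ } (none)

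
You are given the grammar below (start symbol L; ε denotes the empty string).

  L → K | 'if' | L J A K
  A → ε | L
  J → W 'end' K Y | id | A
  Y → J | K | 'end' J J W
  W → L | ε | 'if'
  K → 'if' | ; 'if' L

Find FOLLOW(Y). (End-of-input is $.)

In J → W 'end' K Y: Y is at the end, add FOLLOW(J) = { 'end', 'if', ;, id }.
Union: FOLLOW(Y) = { 'end', 'if', ;, id }.

{ 'end', 'if', ;, id }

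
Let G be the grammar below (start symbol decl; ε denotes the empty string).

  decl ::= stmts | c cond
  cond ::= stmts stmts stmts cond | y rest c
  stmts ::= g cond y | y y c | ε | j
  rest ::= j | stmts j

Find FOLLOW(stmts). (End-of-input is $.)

In decl ::= stmts: stmts is at the end, add FOLLOW(decl) = { $ }.
In cond ::= stmts stmts stmts cond: add FIRST(stmts stmts cond) = { g, j, y }.
In cond ::= stmts stmts stmts cond: add FIRST(stmts cond) = { g, j, y }.
In cond ::= stmts stmts stmts cond: add FIRST(cond) = { g, j, y }.
In rest ::= stmts j: add FIRST(j) = { j }.
Union: FOLLOW(stmts) = { $, g, j, y }.

{ $, g, j, y }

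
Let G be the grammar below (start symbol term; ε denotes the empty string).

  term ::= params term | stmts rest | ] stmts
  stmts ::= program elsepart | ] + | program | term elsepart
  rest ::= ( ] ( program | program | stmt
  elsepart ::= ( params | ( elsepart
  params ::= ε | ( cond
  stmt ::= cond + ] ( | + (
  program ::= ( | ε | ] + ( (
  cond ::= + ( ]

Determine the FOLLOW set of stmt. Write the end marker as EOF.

In rest ::= stmt: stmt is at the end, add FOLLOW(rest) = { EOF, ( }.
Union: FOLLOW(stmt) = { EOF, ( }.

{ EOF, ( }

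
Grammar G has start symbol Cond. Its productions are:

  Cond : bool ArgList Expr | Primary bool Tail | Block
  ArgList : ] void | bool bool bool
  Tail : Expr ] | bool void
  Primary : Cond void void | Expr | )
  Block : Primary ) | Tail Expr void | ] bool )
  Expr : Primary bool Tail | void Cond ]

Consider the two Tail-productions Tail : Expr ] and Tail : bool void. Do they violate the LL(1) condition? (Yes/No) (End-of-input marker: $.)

Yes

FIRST(Expr ]) = { ), ], bool, void } and FIRST(bool void) = { bool }.
Both contain bool, so the two alternatives are not disjoint — LL(1) conflict.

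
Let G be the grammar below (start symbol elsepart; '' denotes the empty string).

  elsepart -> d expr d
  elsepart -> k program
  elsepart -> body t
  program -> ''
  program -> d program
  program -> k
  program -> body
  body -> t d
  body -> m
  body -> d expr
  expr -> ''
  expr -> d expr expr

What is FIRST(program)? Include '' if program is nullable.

{ d, k, m, t, '' }

program -> '' contributes ''.
program -> d program contributes {d}.
program -> k contributes {k}.
From program -> body: add FIRST(body) = { d, m, t }.
Union: FIRST(program) = { d, k, m, t, '' }.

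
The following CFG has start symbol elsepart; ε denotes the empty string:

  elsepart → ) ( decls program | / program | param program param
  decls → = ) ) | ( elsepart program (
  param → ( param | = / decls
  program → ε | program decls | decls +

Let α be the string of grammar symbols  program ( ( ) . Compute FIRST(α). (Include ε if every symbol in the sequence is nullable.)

Add FIRST(program)\{ε} = { (, = }; program is nullable, continue.
( is a terminal; add {(} and stop.

{ (, = }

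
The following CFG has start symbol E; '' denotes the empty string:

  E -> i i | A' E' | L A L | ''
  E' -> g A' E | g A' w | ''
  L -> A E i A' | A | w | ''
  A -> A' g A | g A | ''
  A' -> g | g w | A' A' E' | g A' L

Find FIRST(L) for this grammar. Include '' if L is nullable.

From L -> A E i A': A, E nullable, take FIRST(A) ∪ FIRST(E) ∪ {i} = { g, i, w }.
From L -> A: add FIRST(A) = { g, '' } (including '' since A is nullable).
L -> w contributes {w}.
L -> '' contributes ''.
Union: FIRST(L) = { g, i, w, '' }.

{ g, i, w, '' }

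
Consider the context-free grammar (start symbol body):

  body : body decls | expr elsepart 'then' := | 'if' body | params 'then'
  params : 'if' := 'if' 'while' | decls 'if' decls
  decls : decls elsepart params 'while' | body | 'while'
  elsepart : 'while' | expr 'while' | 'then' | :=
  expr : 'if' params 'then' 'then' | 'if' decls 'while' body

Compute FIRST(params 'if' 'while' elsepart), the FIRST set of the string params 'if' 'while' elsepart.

{ 'if', 'while' }

Add FIRST(params) = { 'if', 'while' }; params is not nullable, stop.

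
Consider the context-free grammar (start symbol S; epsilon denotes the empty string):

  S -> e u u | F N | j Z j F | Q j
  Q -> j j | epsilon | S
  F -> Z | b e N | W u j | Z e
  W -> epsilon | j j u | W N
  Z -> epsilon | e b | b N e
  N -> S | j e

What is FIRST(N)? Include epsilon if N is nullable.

{ b, e, j, u }

From N -> S: add FIRST(S) = { b, e, j, u }.
N -> j e contributes {j}.
Union: FIRST(N) = { b, e, j, u }.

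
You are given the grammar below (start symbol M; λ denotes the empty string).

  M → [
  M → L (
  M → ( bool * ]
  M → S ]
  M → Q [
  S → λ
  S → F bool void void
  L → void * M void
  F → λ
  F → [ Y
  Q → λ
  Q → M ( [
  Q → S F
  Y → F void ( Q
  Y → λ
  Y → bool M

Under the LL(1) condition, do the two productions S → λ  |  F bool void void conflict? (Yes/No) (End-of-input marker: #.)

Yes

FIRST(λ) = { λ } and FIRST(F bool void void) = { [, bool }.
The first alternative is nullable and FOLLOW(S) = { [, ], bool, void } shares [ with FIRST of the second — conflict.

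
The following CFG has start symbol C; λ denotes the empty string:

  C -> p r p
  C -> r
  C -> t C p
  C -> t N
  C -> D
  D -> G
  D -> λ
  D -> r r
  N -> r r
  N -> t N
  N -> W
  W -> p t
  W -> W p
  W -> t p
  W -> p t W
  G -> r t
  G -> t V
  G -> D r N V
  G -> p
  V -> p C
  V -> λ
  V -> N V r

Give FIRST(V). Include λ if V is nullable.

V -> p C contributes {p}.
V -> λ contributes λ.
From V -> N V r: add FIRST(N) = { p, r, t }.
Union: FIRST(V) = { p, r, t, λ }.

{ p, r, t, λ }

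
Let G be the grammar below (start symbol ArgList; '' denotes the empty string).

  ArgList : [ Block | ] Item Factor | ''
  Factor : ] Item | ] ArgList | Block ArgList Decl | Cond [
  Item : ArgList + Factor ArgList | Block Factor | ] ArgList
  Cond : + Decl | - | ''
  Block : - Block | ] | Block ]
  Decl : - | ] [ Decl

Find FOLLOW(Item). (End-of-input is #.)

In ArgList : ] Item Factor: add FIRST(Factor) = { +, -, [, ] }.
In Factor : ] Item: Item is at the end, add FOLLOW(Factor) = { #, +, -, [, ] }.
Union: FOLLOW(Item) = { #, +, -, [, ] }.

{ #, +, -, [, ] }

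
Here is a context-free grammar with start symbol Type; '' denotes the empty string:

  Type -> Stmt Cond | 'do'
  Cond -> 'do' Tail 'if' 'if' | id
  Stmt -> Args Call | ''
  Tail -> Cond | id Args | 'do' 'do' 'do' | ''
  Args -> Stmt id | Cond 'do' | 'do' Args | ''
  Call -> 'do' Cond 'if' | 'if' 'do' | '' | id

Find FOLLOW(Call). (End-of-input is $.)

{ 'do', id }

In Stmt -> Args Call: Call is at the end, add FOLLOW(Stmt) = { 'do', id }.
Union: FOLLOW(Call) = { 'do', id }.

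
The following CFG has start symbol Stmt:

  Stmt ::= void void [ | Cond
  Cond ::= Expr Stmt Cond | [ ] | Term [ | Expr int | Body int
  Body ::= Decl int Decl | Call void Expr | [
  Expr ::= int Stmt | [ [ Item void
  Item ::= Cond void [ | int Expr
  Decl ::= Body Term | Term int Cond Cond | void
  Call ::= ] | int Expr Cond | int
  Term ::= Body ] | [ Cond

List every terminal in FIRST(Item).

{ [, ], int, void }

From Item ::= Cond void [: add FIRST(Cond) = { [, ], int, void }.
Item ::= int Expr contributes {int}.
Union: FIRST(Item) = { [, ], int, void }.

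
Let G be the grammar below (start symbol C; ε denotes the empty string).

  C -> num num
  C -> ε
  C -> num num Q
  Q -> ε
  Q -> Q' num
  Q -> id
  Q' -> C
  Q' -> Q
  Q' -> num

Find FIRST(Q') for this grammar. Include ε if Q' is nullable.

{ id, num, ε }

From Q' -> C: add FIRST(C) = { num, ε } (including ε since C is nullable).
From Q' -> Q: add FIRST(Q) = { id, num, ε } (including ε since Q is nullable).
Q' -> num contributes {num}.
Union: FIRST(Q') = { id, num, ε }.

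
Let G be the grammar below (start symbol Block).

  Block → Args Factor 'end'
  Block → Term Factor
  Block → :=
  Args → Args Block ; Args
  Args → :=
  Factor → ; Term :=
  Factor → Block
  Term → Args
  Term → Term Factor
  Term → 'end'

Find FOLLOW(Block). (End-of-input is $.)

{ $, 'end', :=, ; }

Block is the start symbol, so $ ∈ FOLLOW(Block).
In Args → Args Block ; Args: add FIRST(; Args) = { ; }.
In Factor → Block: Block is at the end, add FOLLOW(Factor) = { $, 'end', :=, ; }.
Union: FOLLOW(Block) = { $, 'end', :=, ; }.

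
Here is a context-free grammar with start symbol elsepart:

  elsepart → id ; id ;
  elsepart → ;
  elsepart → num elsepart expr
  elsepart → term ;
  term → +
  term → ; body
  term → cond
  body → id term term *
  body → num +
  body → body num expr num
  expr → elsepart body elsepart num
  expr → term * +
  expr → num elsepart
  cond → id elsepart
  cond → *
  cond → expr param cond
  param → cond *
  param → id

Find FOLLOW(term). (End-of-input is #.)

In elsepart → term ;: add FIRST(;) = { ; }.
In body → id term term *: add FIRST(term *) = { *, +, ;, id, num }.
In body → id term term *: add FIRST(*) = { * }.
In expr → term * +: add FIRST(* +) = { * }.
Union: FOLLOW(term) = { *, +, ;, id, num }.

{ *, +, ;, id, num }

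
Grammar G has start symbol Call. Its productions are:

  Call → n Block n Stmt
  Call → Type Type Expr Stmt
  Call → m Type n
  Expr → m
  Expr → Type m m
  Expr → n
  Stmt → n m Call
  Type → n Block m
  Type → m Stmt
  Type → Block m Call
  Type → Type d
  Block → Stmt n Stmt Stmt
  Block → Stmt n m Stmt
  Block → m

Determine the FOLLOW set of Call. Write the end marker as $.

Call is the start symbol, so $ ∈ FOLLOW(Call).
In Stmt → n m Call: Call is at the end, add FOLLOW(Stmt) = { $, d, m, n }.
In Type → Block m Call: Call is at the end, add FOLLOW(Type) = { d, m, n }.
Union: FOLLOW(Call) = { $, d, m, n }.

{ $, d, m, n }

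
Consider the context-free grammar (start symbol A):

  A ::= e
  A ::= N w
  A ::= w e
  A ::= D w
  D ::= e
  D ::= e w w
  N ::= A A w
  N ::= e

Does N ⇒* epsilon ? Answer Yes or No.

No

No nonterminal in this grammar is nullable.
No production of N has an RHS whose symbols are all nullable, so N is not nullable.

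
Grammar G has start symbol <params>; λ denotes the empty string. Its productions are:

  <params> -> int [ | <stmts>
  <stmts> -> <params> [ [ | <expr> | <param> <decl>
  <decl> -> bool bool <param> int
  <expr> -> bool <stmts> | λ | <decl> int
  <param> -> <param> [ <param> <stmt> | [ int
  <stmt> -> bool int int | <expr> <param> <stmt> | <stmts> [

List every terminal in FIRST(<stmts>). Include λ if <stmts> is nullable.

{ [, bool, int, λ }

From <stmts> -> <params> [ [: <params> nullable, take FIRST(<params>) ∪ {[} = { [, bool, int }.
From <stmts> -> <expr>: add FIRST(<expr>) = { bool, λ } (including λ since <expr> is nullable).
From <stmts> -> <param> <decl>: add FIRST(<param>) = { [ }.
Union: FIRST(<stmts>) = { [, bool, int, λ }.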